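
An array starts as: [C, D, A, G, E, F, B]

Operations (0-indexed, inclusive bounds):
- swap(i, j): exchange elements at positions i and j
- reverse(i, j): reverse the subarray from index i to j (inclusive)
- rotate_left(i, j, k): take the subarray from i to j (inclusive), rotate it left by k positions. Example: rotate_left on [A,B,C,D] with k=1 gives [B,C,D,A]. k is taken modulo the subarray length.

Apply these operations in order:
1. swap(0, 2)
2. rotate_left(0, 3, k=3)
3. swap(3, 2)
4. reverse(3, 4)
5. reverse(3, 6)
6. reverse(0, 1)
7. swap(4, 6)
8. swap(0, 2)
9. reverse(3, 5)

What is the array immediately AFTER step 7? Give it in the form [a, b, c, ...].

Answer: [A, G, C, B, E, D, F]

Derivation:
After 1 (swap(0, 2)): [A, D, C, G, E, F, B]
After 2 (rotate_left(0, 3, k=3)): [G, A, D, C, E, F, B]
After 3 (swap(3, 2)): [G, A, C, D, E, F, B]
After 4 (reverse(3, 4)): [G, A, C, E, D, F, B]
After 5 (reverse(3, 6)): [G, A, C, B, F, D, E]
After 6 (reverse(0, 1)): [A, G, C, B, F, D, E]
After 7 (swap(4, 6)): [A, G, C, B, E, D, F]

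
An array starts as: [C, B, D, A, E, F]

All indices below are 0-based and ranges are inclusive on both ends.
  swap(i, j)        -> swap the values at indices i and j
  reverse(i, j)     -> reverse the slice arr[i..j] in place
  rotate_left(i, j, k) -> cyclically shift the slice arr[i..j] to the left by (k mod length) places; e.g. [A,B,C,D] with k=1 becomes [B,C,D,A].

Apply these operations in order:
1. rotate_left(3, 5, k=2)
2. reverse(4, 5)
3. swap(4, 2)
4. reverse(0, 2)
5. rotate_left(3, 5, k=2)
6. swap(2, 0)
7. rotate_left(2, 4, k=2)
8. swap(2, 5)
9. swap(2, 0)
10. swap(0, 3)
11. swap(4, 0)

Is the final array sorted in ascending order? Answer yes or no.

Answer: yes

Derivation:
After 1 (rotate_left(3, 5, k=2)): [C, B, D, F, A, E]
After 2 (reverse(4, 5)): [C, B, D, F, E, A]
After 3 (swap(4, 2)): [C, B, E, F, D, A]
After 4 (reverse(0, 2)): [E, B, C, F, D, A]
After 5 (rotate_left(3, 5, k=2)): [E, B, C, A, F, D]
After 6 (swap(2, 0)): [C, B, E, A, F, D]
After 7 (rotate_left(2, 4, k=2)): [C, B, F, E, A, D]
After 8 (swap(2, 5)): [C, B, D, E, A, F]
After 9 (swap(2, 0)): [D, B, C, E, A, F]
After 10 (swap(0, 3)): [E, B, C, D, A, F]
After 11 (swap(4, 0)): [A, B, C, D, E, F]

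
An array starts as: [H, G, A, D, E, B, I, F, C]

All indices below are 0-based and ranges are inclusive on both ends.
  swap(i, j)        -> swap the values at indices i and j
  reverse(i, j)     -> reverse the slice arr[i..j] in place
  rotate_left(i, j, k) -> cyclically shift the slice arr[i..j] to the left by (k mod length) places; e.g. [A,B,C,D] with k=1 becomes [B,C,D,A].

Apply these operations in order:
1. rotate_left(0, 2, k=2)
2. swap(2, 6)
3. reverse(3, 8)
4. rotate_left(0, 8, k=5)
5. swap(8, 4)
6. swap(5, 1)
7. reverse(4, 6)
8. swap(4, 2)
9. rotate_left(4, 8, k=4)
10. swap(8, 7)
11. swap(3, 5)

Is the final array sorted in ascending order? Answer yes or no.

After 1 (rotate_left(0, 2, k=2)): [A, H, G, D, E, B, I, F, C]
After 2 (swap(2, 6)): [A, H, I, D, E, B, G, F, C]
After 3 (reverse(3, 8)): [A, H, I, C, F, G, B, E, D]
After 4 (rotate_left(0, 8, k=5)): [G, B, E, D, A, H, I, C, F]
After 5 (swap(8, 4)): [G, B, E, D, F, H, I, C, A]
After 6 (swap(5, 1)): [G, H, E, D, F, B, I, C, A]
After 7 (reverse(4, 6)): [G, H, E, D, I, B, F, C, A]
After 8 (swap(4, 2)): [G, H, I, D, E, B, F, C, A]
After 9 (rotate_left(4, 8, k=4)): [G, H, I, D, A, E, B, F, C]
After 10 (swap(8, 7)): [G, H, I, D, A, E, B, C, F]
After 11 (swap(3, 5)): [G, H, I, E, A, D, B, C, F]

Answer: no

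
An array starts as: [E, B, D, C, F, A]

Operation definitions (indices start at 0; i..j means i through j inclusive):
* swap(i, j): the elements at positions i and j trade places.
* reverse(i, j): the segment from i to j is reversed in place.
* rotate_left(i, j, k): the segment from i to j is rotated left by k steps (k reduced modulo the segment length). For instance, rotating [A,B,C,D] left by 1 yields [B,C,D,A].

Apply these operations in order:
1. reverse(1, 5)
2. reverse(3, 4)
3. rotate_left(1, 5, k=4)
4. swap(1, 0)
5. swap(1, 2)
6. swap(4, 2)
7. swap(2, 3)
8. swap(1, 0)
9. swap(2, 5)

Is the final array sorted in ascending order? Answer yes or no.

After 1 (reverse(1, 5)): [E, A, F, C, D, B]
After 2 (reverse(3, 4)): [E, A, F, D, C, B]
After 3 (rotate_left(1, 5, k=4)): [E, B, A, F, D, C]
After 4 (swap(1, 0)): [B, E, A, F, D, C]
After 5 (swap(1, 2)): [B, A, E, F, D, C]
After 6 (swap(4, 2)): [B, A, D, F, E, C]
After 7 (swap(2, 3)): [B, A, F, D, E, C]
After 8 (swap(1, 0)): [A, B, F, D, E, C]
After 9 (swap(2, 5)): [A, B, C, D, E, F]

Answer: yes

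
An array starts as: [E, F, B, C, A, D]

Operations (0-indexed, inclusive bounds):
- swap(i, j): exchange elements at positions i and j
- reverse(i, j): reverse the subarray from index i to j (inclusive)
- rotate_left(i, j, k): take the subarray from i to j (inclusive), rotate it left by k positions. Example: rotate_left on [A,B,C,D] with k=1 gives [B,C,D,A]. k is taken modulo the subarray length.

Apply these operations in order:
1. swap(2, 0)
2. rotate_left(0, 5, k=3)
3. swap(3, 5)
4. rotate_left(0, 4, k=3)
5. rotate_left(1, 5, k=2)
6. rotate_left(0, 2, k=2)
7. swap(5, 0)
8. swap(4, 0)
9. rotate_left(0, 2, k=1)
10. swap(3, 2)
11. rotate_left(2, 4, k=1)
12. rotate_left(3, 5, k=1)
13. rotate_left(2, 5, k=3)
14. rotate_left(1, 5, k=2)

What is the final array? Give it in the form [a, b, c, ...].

After 1 (swap(2, 0)): [B, F, E, C, A, D]
After 2 (rotate_left(0, 5, k=3)): [C, A, D, B, F, E]
After 3 (swap(3, 5)): [C, A, D, E, F, B]
After 4 (rotate_left(0, 4, k=3)): [E, F, C, A, D, B]
After 5 (rotate_left(1, 5, k=2)): [E, A, D, B, F, C]
After 6 (rotate_left(0, 2, k=2)): [D, E, A, B, F, C]
After 7 (swap(5, 0)): [C, E, A, B, F, D]
After 8 (swap(4, 0)): [F, E, A, B, C, D]
After 9 (rotate_left(0, 2, k=1)): [E, A, F, B, C, D]
After 10 (swap(3, 2)): [E, A, B, F, C, D]
After 11 (rotate_left(2, 4, k=1)): [E, A, F, C, B, D]
After 12 (rotate_left(3, 5, k=1)): [E, A, F, B, D, C]
After 13 (rotate_left(2, 5, k=3)): [E, A, C, F, B, D]
After 14 (rotate_left(1, 5, k=2)): [E, F, B, D, A, C]

Answer: [E, F, B, D, A, C]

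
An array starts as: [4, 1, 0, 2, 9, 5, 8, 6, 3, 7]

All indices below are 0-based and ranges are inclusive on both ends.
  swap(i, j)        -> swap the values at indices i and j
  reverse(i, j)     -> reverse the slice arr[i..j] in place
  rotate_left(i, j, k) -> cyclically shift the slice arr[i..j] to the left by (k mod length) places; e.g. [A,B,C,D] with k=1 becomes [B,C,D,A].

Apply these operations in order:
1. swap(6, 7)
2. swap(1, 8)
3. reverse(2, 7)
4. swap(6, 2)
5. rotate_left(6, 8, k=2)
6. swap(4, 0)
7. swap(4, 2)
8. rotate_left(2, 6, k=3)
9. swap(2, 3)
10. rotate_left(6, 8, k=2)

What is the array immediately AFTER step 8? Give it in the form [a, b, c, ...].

Answer: [5, 3, 9, 1, 4, 6, 2, 8, 0, 7]

Derivation:
After 1 (swap(6, 7)): [4, 1, 0, 2, 9, 5, 6, 8, 3, 7]
After 2 (swap(1, 8)): [4, 3, 0, 2, 9, 5, 6, 8, 1, 7]
After 3 (reverse(2, 7)): [4, 3, 8, 6, 5, 9, 2, 0, 1, 7]
After 4 (swap(6, 2)): [4, 3, 2, 6, 5, 9, 8, 0, 1, 7]
After 5 (rotate_left(6, 8, k=2)): [4, 3, 2, 6, 5, 9, 1, 8, 0, 7]
After 6 (swap(4, 0)): [5, 3, 2, 6, 4, 9, 1, 8, 0, 7]
After 7 (swap(4, 2)): [5, 3, 4, 6, 2, 9, 1, 8, 0, 7]
After 8 (rotate_left(2, 6, k=3)): [5, 3, 9, 1, 4, 6, 2, 8, 0, 7]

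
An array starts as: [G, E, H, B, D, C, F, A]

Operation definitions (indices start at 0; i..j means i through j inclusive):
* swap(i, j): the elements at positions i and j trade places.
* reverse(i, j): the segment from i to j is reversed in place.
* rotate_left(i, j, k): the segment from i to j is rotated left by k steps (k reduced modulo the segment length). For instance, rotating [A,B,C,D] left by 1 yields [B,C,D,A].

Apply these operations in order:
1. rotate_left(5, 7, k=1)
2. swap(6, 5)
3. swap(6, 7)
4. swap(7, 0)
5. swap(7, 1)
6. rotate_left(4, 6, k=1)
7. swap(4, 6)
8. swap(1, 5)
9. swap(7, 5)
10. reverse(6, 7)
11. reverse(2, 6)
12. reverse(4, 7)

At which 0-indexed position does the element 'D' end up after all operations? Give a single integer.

Answer: 7

Derivation:
After 1 (rotate_left(5, 7, k=1)): [G, E, H, B, D, F, A, C]
After 2 (swap(6, 5)): [G, E, H, B, D, A, F, C]
After 3 (swap(6, 7)): [G, E, H, B, D, A, C, F]
After 4 (swap(7, 0)): [F, E, H, B, D, A, C, G]
After 5 (swap(7, 1)): [F, G, H, B, D, A, C, E]
After 6 (rotate_left(4, 6, k=1)): [F, G, H, B, A, C, D, E]
After 7 (swap(4, 6)): [F, G, H, B, D, C, A, E]
After 8 (swap(1, 5)): [F, C, H, B, D, G, A, E]
After 9 (swap(7, 5)): [F, C, H, B, D, E, A, G]
After 10 (reverse(6, 7)): [F, C, H, B, D, E, G, A]
After 11 (reverse(2, 6)): [F, C, G, E, D, B, H, A]
After 12 (reverse(4, 7)): [F, C, G, E, A, H, B, D]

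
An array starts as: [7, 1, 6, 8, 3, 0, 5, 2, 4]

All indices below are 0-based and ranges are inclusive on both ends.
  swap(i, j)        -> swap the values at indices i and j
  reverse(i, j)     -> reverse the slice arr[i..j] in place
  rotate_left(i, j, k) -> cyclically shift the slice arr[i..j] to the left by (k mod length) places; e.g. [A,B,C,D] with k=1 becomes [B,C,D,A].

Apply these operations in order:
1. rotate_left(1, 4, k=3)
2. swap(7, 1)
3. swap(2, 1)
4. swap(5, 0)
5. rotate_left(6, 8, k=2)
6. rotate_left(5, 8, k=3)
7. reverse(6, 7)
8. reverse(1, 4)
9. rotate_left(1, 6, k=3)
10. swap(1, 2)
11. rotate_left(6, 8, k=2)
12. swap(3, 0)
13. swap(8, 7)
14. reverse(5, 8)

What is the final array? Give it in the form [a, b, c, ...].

Answer: [4, 3, 1, 0, 8, 2, 7, 5, 6]

Derivation:
After 1 (rotate_left(1, 4, k=3)): [7, 3, 1, 6, 8, 0, 5, 2, 4]
After 2 (swap(7, 1)): [7, 2, 1, 6, 8, 0, 5, 3, 4]
After 3 (swap(2, 1)): [7, 1, 2, 6, 8, 0, 5, 3, 4]
After 4 (swap(5, 0)): [0, 1, 2, 6, 8, 7, 5, 3, 4]
After 5 (rotate_left(6, 8, k=2)): [0, 1, 2, 6, 8, 7, 4, 5, 3]
After 6 (rotate_left(5, 8, k=3)): [0, 1, 2, 6, 8, 3, 7, 4, 5]
After 7 (reverse(6, 7)): [0, 1, 2, 6, 8, 3, 4, 7, 5]
After 8 (reverse(1, 4)): [0, 8, 6, 2, 1, 3, 4, 7, 5]
After 9 (rotate_left(1, 6, k=3)): [0, 1, 3, 4, 8, 6, 2, 7, 5]
After 10 (swap(1, 2)): [0, 3, 1, 4, 8, 6, 2, 7, 5]
After 11 (rotate_left(6, 8, k=2)): [0, 3, 1, 4, 8, 6, 5, 2, 7]
After 12 (swap(3, 0)): [4, 3, 1, 0, 8, 6, 5, 2, 7]
After 13 (swap(8, 7)): [4, 3, 1, 0, 8, 6, 5, 7, 2]
After 14 (reverse(5, 8)): [4, 3, 1, 0, 8, 2, 7, 5, 6]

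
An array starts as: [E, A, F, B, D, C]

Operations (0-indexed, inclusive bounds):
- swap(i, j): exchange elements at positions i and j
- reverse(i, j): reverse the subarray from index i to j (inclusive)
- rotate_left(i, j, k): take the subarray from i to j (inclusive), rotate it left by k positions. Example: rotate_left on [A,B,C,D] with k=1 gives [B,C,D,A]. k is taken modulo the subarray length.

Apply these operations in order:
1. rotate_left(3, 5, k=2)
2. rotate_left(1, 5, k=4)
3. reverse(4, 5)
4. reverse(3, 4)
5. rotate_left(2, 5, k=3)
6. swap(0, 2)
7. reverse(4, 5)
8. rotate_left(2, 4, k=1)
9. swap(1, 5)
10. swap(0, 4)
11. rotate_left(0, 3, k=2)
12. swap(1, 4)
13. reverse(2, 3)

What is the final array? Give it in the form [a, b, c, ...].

Answer: [A, C, B, E, F, D]

Derivation:
After 1 (rotate_left(3, 5, k=2)): [E, A, F, C, B, D]
After 2 (rotate_left(1, 5, k=4)): [E, D, A, F, C, B]
After 3 (reverse(4, 5)): [E, D, A, F, B, C]
After 4 (reverse(3, 4)): [E, D, A, B, F, C]
After 5 (rotate_left(2, 5, k=3)): [E, D, C, A, B, F]
After 6 (swap(0, 2)): [C, D, E, A, B, F]
After 7 (reverse(4, 5)): [C, D, E, A, F, B]
After 8 (rotate_left(2, 4, k=1)): [C, D, A, F, E, B]
After 9 (swap(1, 5)): [C, B, A, F, E, D]
After 10 (swap(0, 4)): [E, B, A, F, C, D]
After 11 (rotate_left(0, 3, k=2)): [A, F, E, B, C, D]
After 12 (swap(1, 4)): [A, C, E, B, F, D]
After 13 (reverse(2, 3)): [A, C, B, E, F, D]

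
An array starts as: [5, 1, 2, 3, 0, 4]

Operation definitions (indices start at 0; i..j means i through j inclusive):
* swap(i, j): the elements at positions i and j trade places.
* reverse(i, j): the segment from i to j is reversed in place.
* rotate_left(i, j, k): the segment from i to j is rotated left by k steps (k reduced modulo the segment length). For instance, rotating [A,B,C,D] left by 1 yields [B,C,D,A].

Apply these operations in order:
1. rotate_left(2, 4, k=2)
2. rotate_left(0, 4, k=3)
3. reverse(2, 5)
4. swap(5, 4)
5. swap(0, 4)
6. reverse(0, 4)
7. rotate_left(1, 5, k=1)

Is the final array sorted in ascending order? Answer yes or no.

After 1 (rotate_left(2, 4, k=2)): [5, 1, 0, 2, 3, 4]
After 2 (rotate_left(0, 4, k=3)): [2, 3, 5, 1, 0, 4]
After 3 (reverse(2, 5)): [2, 3, 4, 0, 1, 5]
After 4 (swap(5, 4)): [2, 3, 4, 0, 5, 1]
After 5 (swap(0, 4)): [5, 3, 4, 0, 2, 1]
After 6 (reverse(0, 4)): [2, 0, 4, 3, 5, 1]
After 7 (rotate_left(1, 5, k=1)): [2, 4, 3, 5, 1, 0]

Answer: no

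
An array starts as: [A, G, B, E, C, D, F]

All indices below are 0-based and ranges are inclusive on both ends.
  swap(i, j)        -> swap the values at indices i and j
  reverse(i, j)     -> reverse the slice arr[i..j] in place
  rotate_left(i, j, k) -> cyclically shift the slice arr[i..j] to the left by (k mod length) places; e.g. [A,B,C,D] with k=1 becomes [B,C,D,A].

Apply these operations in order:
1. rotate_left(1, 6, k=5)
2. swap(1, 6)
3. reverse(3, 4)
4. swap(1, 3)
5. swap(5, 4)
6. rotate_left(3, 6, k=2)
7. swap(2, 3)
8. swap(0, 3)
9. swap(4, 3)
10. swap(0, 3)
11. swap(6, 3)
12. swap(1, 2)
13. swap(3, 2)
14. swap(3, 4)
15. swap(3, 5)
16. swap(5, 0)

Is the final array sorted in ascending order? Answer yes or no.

After 1 (rotate_left(1, 6, k=5)): [A, F, G, B, E, C, D]
After 2 (swap(1, 6)): [A, D, G, B, E, C, F]
After 3 (reverse(3, 4)): [A, D, G, E, B, C, F]
After 4 (swap(1, 3)): [A, E, G, D, B, C, F]
After 5 (swap(5, 4)): [A, E, G, D, C, B, F]
After 6 (rotate_left(3, 6, k=2)): [A, E, G, B, F, D, C]
After 7 (swap(2, 3)): [A, E, B, G, F, D, C]
After 8 (swap(0, 3)): [G, E, B, A, F, D, C]
After 9 (swap(4, 3)): [G, E, B, F, A, D, C]
After 10 (swap(0, 3)): [F, E, B, G, A, D, C]
After 11 (swap(6, 3)): [F, E, B, C, A, D, G]
After 12 (swap(1, 2)): [F, B, E, C, A, D, G]
After 13 (swap(3, 2)): [F, B, C, E, A, D, G]
After 14 (swap(3, 4)): [F, B, C, A, E, D, G]
After 15 (swap(3, 5)): [F, B, C, D, E, A, G]
After 16 (swap(5, 0)): [A, B, C, D, E, F, G]

Answer: yes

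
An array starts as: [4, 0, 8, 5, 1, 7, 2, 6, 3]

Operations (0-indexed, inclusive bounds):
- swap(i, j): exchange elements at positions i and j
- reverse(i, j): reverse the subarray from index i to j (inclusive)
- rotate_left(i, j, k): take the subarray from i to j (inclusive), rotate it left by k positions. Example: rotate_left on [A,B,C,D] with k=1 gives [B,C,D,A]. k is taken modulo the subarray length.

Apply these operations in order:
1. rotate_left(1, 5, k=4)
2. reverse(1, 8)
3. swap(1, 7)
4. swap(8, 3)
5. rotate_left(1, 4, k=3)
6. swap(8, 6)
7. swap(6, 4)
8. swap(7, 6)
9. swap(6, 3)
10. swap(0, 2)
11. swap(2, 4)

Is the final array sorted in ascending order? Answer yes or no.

Answer: yes

Derivation:
After 1 (rotate_left(1, 5, k=4)): [4, 7, 0, 8, 5, 1, 2, 6, 3]
After 2 (reverse(1, 8)): [4, 3, 6, 2, 1, 5, 8, 0, 7]
After 3 (swap(1, 7)): [4, 0, 6, 2, 1, 5, 8, 3, 7]
After 4 (swap(8, 3)): [4, 0, 6, 7, 1, 5, 8, 3, 2]
After 5 (rotate_left(1, 4, k=3)): [4, 1, 0, 6, 7, 5, 8, 3, 2]
After 6 (swap(8, 6)): [4, 1, 0, 6, 7, 5, 2, 3, 8]
After 7 (swap(6, 4)): [4, 1, 0, 6, 2, 5, 7, 3, 8]
After 8 (swap(7, 6)): [4, 1, 0, 6, 2, 5, 3, 7, 8]
After 9 (swap(6, 3)): [4, 1, 0, 3, 2, 5, 6, 7, 8]
After 10 (swap(0, 2)): [0, 1, 4, 3, 2, 5, 6, 7, 8]
After 11 (swap(2, 4)): [0, 1, 2, 3, 4, 5, 6, 7, 8]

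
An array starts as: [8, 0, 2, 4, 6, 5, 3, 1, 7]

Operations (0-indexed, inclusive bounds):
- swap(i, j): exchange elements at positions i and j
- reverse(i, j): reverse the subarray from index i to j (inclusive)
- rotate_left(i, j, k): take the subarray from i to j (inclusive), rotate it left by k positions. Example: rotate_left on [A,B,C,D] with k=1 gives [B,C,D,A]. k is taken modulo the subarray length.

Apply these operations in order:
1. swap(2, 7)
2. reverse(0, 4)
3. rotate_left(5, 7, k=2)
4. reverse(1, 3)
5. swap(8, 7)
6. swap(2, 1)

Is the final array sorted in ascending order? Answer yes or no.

After 1 (swap(2, 7)): [8, 0, 1, 4, 6, 5, 3, 2, 7]
After 2 (reverse(0, 4)): [6, 4, 1, 0, 8, 5, 3, 2, 7]
After 3 (rotate_left(5, 7, k=2)): [6, 4, 1, 0, 8, 2, 5, 3, 7]
After 4 (reverse(1, 3)): [6, 0, 1, 4, 8, 2, 5, 3, 7]
After 5 (swap(8, 7)): [6, 0, 1, 4, 8, 2, 5, 7, 3]
After 6 (swap(2, 1)): [6, 1, 0, 4, 8, 2, 5, 7, 3]

Answer: no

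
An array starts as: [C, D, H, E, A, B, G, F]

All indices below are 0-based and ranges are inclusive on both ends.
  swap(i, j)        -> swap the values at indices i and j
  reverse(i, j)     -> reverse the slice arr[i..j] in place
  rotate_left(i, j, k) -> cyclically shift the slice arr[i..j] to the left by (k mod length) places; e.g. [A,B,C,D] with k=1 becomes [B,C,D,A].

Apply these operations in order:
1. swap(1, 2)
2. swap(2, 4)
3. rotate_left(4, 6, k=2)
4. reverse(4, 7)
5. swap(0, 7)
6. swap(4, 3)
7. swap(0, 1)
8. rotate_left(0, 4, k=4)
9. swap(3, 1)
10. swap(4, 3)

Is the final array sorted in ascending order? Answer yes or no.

After 1 (swap(1, 2)): [C, H, D, E, A, B, G, F]
After 2 (swap(2, 4)): [C, H, A, E, D, B, G, F]
After 3 (rotate_left(4, 6, k=2)): [C, H, A, E, G, D, B, F]
After 4 (reverse(4, 7)): [C, H, A, E, F, B, D, G]
After 5 (swap(0, 7)): [G, H, A, E, F, B, D, C]
After 6 (swap(4, 3)): [G, H, A, F, E, B, D, C]
After 7 (swap(0, 1)): [H, G, A, F, E, B, D, C]
After 8 (rotate_left(0, 4, k=4)): [E, H, G, A, F, B, D, C]
After 9 (swap(3, 1)): [E, A, G, H, F, B, D, C]
After 10 (swap(4, 3)): [E, A, G, F, H, B, D, C]

Answer: no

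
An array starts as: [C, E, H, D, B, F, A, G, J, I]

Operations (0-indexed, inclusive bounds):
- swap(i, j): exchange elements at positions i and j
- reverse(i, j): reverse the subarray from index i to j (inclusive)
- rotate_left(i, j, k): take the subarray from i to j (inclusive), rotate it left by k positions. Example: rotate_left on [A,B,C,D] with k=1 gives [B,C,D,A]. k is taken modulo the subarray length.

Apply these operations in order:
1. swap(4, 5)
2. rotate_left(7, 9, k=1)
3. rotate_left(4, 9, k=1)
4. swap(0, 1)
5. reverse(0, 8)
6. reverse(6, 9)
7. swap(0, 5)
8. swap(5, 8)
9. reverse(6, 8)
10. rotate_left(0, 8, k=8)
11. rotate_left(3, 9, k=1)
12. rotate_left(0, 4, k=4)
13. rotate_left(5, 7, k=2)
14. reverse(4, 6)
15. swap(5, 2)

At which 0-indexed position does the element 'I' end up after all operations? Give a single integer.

Answer: 3

Derivation:
After 1 (swap(4, 5)): [C, E, H, D, F, B, A, G, J, I]
After 2 (rotate_left(7, 9, k=1)): [C, E, H, D, F, B, A, J, I, G]
After 3 (rotate_left(4, 9, k=1)): [C, E, H, D, B, A, J, I, G, F]
After 4 (swap(0, 1)): [E, C, H, D, B, A, J, I, G, F]
After 5 (reverse(0, 8)): [G, I, J, A, B, D, H, C, E, F]
After 6 (reverse(6, 9)): [G, I, J, A, B, D, F, E, C, H]
After 7 (swap(0, 5)): [D, I, J, A, B, G, F, E, C, H]
After 8 (swap(5, 8)): [D, I, J, A, B, C, F, E, G, H]
After 9 (reverse(6, 8)): [D, I, J, A, B, C, G, E, F, H]
After 10 (rotate_left(0, 8, k=8)): [F, D, I, J, A, B, C, G, E, H]
After 11 (rotate_left(3, 9, k=1)): [F, D, I, A, B, C, G, E, H, J]
After 12 (rotate_left(0, 4, k=4)): [B, F, D, I, A, C, G, E, H, J]
After 13 (rotate_left(5, 7, k=2)): [B, F, D, I, A, E, C, G, H, J]
After 14 (reverse(4, 6)): [B, F, D, I, C, E, A, G, H, J]
After 15 (swap(5, 2)): [B, F, E, I, C, D, A, G, H, J]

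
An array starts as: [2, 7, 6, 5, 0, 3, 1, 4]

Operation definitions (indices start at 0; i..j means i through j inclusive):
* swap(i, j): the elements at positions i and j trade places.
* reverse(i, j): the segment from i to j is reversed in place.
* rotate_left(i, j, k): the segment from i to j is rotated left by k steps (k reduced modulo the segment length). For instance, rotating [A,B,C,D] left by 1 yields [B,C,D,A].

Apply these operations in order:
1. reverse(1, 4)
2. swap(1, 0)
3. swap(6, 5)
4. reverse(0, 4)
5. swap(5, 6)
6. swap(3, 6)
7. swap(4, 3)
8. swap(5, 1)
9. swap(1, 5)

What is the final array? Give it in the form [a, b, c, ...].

Answer: [7, 6, 5, 0, 1, 3, 2, 4]

Derivation:
After 1 (reverse(1, 4)): [2, 0, 5, 6, 7, 3, 1, 4]
After 2 (swap(1, 0)): [0, 2, 5, 6, 7, 3, 1, 4]
After 3 (swap(6, 5)): [0, 2, 5, 6, 7, 1, 3, 4]
After 4 (reverse(0, 4)): [7, 6, 5, 2, 0, 1, 3, 4]
After 5 (swap(5, 6)): [7, 6, 5, 2, 0, 3, 1, 4]
After 6 (swap(3, 6)): [7, 6, 5, 1, 0, 3, 2, 4]
After 7 (swap(4, 3)): [7, 6, 5, 0, 1, 3, 2, 4]
After 8 (swap(5, 1)): [7, 3, 5, 0, 1, 6, 2, 4]
After 9 (swap(1, 5)): [7, 6, 5, 0, 1, 3, 2, 4]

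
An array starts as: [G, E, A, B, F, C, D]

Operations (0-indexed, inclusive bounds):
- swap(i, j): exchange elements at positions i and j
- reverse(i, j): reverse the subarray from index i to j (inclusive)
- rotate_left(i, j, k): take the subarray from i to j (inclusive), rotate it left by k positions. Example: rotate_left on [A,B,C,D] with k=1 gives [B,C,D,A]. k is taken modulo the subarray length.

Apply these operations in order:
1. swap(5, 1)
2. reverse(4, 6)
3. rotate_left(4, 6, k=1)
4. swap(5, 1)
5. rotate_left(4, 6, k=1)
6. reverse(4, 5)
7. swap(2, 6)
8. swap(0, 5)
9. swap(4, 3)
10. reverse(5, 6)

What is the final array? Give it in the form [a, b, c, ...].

Answer: [C, F, E, D, B, A, G]

Derivation:
After 1 (swap(5, 1)): [G, C, A, B, F, E, D]
After 2 (reverse(4, 6)): [G, C, A, B, D, E, F]
After 3 (rotate_left(4, 6, k=1)): [G, C, A, B, E, F, D]
After 4 (swap(5, 1)): [G, F, A, B, E, C, D]
After 5 (rotate_left(4, 6, k=1)): [G, F, A, B, C, D, E]
After 6 (reverse(4, 5)): [G, F, A, B, D, C, E]
After 7 (swap(2, 6)): [G, F, E, B, D, C, A]
After 8 (swap(0, 5)): [C, F, E, B, D, G, A]
After 9 (swap(4, 3)): [C, F, E, D, B, G, A]
After 10 (reverse(5, 6)): [C, F, E, D, B, A, G]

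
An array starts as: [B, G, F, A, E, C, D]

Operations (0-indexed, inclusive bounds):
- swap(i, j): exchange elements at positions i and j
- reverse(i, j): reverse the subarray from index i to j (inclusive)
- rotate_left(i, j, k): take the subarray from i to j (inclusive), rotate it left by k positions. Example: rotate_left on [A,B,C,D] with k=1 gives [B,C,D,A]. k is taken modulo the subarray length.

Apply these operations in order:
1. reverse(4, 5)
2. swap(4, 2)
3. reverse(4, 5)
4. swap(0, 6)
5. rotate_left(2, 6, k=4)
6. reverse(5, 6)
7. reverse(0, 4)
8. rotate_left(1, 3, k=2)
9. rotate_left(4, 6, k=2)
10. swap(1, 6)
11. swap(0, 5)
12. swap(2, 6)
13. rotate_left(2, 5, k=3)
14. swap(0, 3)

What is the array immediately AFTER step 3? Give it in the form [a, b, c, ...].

After 1 (reverse(4, 5)): [B, G, F, A, C, E, D]
After 2 (swap(4, 2)): [B, G, C, A, F, E, D]
After 3 (reverse(4, 5)): [B, G, C, A, E, F, D]

Answer: [B, G, C, A, E, F, D]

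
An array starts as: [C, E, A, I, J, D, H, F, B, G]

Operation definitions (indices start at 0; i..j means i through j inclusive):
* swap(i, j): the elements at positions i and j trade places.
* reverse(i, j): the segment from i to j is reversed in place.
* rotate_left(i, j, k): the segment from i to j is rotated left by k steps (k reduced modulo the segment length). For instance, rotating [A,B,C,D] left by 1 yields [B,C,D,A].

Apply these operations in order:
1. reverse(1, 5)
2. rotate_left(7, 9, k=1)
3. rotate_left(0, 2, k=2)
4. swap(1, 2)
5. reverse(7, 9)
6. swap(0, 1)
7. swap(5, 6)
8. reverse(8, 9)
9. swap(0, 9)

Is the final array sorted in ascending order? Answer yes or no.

Answer: no

Derivation:
After 1 (reverse(1, 5)): [C, D, J, I, A, E, H, F, B, G]
After 2 (rotate_left(7, 9, k=1)): [C, D, J, I, A, E, H, B, G, F]
After 3 (rotate_left(0, 2, k=2)): [J, C, D, I, A, E, H, B, G, F]
After 4 (swap(1, 2)): [J, D, C, I, A, E, H, B, G, F]
After 5 (reverse(7, 9)): [J, D, C, I, A, E, H, F, G, B]
After 6 (swap(0, 1)): [D, J, C, I, A, E, H, F, G, B]
After 7 (swap(5, 6)): [D, J, C, I, A, H, E, F, G, B]
After 8 (reverse(8, 9)): [D, J, C, I, A, H, E, F, B, G]
After 9 (swap(0, 9)): [G, J, C, I, A, H, E, F, B, D]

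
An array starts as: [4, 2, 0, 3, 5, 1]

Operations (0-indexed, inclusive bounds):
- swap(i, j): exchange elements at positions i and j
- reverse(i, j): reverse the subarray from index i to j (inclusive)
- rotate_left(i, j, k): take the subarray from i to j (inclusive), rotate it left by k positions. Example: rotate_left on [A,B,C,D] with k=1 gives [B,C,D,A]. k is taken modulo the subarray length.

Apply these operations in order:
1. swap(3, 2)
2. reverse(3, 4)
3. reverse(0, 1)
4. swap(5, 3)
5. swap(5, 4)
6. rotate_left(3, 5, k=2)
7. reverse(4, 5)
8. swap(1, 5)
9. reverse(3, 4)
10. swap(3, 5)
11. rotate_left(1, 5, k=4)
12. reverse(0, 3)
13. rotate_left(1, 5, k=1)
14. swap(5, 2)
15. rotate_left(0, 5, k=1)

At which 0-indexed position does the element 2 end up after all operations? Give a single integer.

After 1 (swap(3, 2)): [4, 2, 3, 0, 5, 1]
After 2 (reverse(3, 4)): [4, 2, 3, 5, 0, 1]
After 3 (reverse(0, 1)): [2, 4, 3, 5, 0, 1]
After 4 (swap(5, 3)): [2, 4, 3, 1, 0, 5]
After 5 (swap(5, 4)): [2, 4, 3, 1, 5, 0]
After 6 (rotate_left(3, 5, k=2)): [2, 4, 3, 0, 1, 5]
After 7 (reverse(4, 5)): [2, 4, 3, 0, 5, 1]
After 8 (swap(1, 5)): [2, 1, 3, 0, 5, 4]
After 9 (reverse(3, 4)): [2, 1, 3, 5, 0, 4]
After 10 (swap(3, 5)): [2, 1, 3, 4, 0, 5]
After 11 (rotate_left(1, 5, k=4)): [2, 5, 1, 3, 4, 0]
After 12 (reverse(0, 3)): [3, 1, 5, 2, 4, 0]
After 13 (rotate_left(1, 5, k=1)): [3, 5, 2, 4, 0, 1]
After 14 (swap(5, 2)): [3, 5, 1, 4, 0, 2]
After 15 (rotate_left(0, 5, k=1)): [5, 1, 4, 0, 2, 3]

Answer: 4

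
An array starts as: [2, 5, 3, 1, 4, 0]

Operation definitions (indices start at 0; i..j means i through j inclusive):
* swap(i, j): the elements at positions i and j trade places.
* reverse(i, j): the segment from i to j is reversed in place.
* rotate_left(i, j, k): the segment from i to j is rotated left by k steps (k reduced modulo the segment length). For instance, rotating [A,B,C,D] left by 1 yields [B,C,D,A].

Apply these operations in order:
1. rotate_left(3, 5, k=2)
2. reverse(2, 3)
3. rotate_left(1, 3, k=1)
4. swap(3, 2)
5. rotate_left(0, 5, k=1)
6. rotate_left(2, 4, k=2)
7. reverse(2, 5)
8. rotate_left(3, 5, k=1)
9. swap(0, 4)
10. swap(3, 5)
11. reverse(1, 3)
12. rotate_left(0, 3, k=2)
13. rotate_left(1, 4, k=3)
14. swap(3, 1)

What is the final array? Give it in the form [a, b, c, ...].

After 1 (rotate_left(3, 5, k=2)): [2, 5, 3, 0, 1, 4]
After 2 (reverse(2, 3)): [2, 5, 0, 3, 1, 4]
After 3 (rotate_left(1, 3, k=1)): [2, 0, 3, 5, 1, 4]
After 4 (swap(3, 2)): [2, 0, 5, 3, 1, 4]
After 5 (rotate_left(0, 5, k=1)): [0, 5, 3, 1, 4, 2]
After 6 (rotate_left(2, 4, k=2)): [0, 5, 4, 3, 1, 2]
After 7 (reverse(2, 5)): [0, 5, 2, 1, 3, 4]
After 8 (rotate_left(3, 5, k=1)): [0, 5, 2, 3, 4, 1]
After 9 (swap(0, 4)): [4, 5, 2, 3, 0, 1]
After 10 (swap(3, 5)): [4, 5, 2, 1, 0, 3]
After 11 (reverse(1, 3)): [4, 1, 2, 5, 0, 3]
After 12 (rotate_left(0, 3, k=2)): [2, 5, 4, 1, 0, 3]
After 13 (rotate_left(1, 4, k=3)): [2, 0, 5, 4, 1, 3]
After 14 (swap(3, 1)): [2, 4, 5, 0, 1, 3]

Answer: [2, 4, 5, 0, 1, 3]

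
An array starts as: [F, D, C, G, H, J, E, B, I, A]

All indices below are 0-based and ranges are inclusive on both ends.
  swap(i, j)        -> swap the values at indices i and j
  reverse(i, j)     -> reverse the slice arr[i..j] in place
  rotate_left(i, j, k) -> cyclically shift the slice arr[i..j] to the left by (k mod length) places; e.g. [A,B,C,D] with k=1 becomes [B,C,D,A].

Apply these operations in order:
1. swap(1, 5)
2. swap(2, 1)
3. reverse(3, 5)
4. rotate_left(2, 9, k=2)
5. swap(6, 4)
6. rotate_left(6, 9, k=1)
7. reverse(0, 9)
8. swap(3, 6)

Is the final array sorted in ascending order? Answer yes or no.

After 1 (swap(1, 5)): [F, J, C, G, H, D, E, B, I, A]
After 2 (swap(2, 1)): [F, C, J, G, H, D, E, B, I, A]
After 3 (reverse(3, 5)): [F, C, J, D, H, G, E, B, I, A]
After 4 (rotate_left(2, 9, k=2)): [F, C, H, G, E, B, I, A, J, D]
After 5 (swap(6, 4)): [F, C, H, G, I, B, E, A, J, D]
After 6 (rotate_left(6, 9, k=1)): [F, C, H, G, I, B, A, J, D, E]
After 7 (reverse(0, 9)): [E, D, J, A, B, I, G, H, C, F]
After 8 (swap(3, 6)): [E, D, J, G, B, I, A, H, C, F]

Answer: no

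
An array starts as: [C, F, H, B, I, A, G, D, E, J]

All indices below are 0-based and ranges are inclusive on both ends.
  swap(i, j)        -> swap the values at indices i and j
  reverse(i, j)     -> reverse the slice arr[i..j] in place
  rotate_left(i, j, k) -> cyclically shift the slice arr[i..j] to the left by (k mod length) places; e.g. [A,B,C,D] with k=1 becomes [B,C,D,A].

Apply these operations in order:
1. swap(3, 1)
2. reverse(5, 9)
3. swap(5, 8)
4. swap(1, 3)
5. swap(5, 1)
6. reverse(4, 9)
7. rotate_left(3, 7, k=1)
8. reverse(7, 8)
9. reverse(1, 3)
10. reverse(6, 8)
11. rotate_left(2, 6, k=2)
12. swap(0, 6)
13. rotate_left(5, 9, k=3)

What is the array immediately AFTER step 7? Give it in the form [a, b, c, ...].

Answer: [C, G, H, A, J, D, E, B, F, I]

Derivation:
After 1 (swap(3, 1)): [C, B, H, F, I, A, G, D, E, J]
After 2 (reverse(5, 9)): [C, B, H, F, I, J, E, D, G, A]
After 3 (swap(5, 8)): [C, B, H, F, I, G, E, D, J, A]
After 4 (swap(1, 3)): [C, F, H, B, I, G, E, D, J, A]
After 5 (swap(5, 1)): [C, G, H, B, I, F, E, D, J, A]
After 6 (reverse(4, 9)): [C, G, H, B, A, J, D, E, F, I]
After 7 (rotate_left(3, 7, k=1)): [C, G, H, A, J, D, E, B, F, I]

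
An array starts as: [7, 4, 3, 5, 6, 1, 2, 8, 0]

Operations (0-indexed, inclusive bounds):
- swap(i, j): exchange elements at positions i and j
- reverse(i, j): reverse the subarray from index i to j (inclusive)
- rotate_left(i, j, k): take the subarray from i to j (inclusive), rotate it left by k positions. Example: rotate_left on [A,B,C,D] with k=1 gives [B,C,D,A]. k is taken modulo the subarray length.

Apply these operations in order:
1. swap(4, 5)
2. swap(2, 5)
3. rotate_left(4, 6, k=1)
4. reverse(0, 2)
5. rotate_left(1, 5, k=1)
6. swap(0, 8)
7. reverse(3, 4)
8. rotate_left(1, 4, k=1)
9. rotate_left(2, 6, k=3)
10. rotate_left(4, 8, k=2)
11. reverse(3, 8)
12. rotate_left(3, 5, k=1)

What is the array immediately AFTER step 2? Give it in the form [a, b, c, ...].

Answer: [7, 4, 6, 5, 1, 3, 2, 8, 0]

Derivation:
After 1 (swap(4, 5)): [7, 4, 3, 5, 1, 6, 2, 8, 0]
After 2 (swap(2, 5)): [7, 4, 6, 5, 1, 3, 2, 8, 0]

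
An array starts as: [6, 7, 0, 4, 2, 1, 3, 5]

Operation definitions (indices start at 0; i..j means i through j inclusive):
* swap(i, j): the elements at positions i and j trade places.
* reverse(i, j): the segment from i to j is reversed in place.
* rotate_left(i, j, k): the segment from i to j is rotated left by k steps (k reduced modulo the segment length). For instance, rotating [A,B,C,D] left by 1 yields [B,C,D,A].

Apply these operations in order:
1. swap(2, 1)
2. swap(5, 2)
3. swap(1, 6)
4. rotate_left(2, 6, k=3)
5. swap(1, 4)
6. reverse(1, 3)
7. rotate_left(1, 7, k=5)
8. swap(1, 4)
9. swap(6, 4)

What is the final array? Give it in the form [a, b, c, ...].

Answer: [6, 7, 5, 0, 3, 1, 2, 4]

Derivation:
After 1 (swap(2, 1)): [6, 0, 7, 4, 2, 1, 3, 5]
After 2 (swap(5, 2)): [6, 0, 1, 4, 2, 7, 3, 5]
After 3 (swap(1, 6)): [6, 3, 1, 4, 2, 7, 0, 5]
After 4 (rotate_left(2, 6, k=3)): [6, 3, 7, 0, 1, 4, 2, 5]
After 5 (swap(1, 4)): [6, 1, 7, 0, 3, 4, 2, 5]
After 6 (reverse(1, 3)): [6, 0, 7, 1, 3, 4, 2, 5]
After 7 (rotate_left(1, 7, k=5)): [6, 2, 5, 0, 7, 1, 3, 4]
After 8 (swap(1, 4)): [6, 7, 5, 0, 2, 1, 3, 4]
After 9 (swap(6, 4)): [6, 7, 5, 0, 3, 1, 2, 4]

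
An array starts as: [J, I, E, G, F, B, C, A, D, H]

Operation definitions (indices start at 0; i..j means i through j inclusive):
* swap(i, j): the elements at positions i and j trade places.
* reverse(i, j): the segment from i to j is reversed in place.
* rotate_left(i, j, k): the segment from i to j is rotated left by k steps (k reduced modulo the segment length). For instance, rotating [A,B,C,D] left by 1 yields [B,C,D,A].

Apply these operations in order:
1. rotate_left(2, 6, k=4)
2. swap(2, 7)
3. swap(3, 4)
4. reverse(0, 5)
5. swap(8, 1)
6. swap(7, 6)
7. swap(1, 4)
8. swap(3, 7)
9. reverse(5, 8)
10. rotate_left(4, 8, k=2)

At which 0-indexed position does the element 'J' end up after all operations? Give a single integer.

After 1 (rotate_left(2, 6, k=4)): [J, I, C, E, G, F, B, A, D, H]
After 2 (swap(2, 7)): [J, I, A, E, G, F, B, C, D, H]
After 3 (swap(3, 4)): [J, I, A, G, E, F, B, C, D, H]
After 4 (reverse(0, 5)): [F, E, G, A, I, J, B, C, D, H]
After 5 (swap(8, 1)): [F, D, G, A, I, J, B, C, E, H]
After 6 (swap(7, 6)): [F, D, G, A, I, J, C, B, E, H]
After 7 (swap(1, 4)): [F, I, G, A, D, J, C, B, E, H]
After 8 (swap(3, 7)): [F, I, G, B, D, J, C, A, E, H]
After 9 (reverse(5, 8)): [F, I, G, B, D, E, A, C, J, H]
After 10 (rotate_left(4, 8, k=2)): [F, I, G, B, A, C, J, D, E, H]

Answer: 6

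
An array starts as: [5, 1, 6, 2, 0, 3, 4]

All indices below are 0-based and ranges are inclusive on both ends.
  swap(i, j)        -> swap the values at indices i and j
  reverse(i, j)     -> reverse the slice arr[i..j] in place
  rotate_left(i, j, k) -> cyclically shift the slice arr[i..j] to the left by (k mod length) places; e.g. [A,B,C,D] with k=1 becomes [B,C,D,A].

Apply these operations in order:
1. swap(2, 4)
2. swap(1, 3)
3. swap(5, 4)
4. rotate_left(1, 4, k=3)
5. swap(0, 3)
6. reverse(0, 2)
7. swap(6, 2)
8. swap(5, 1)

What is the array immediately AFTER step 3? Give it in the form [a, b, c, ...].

Answer: [5, 2, 0, 1, 3, 6, 4]

Derivation:
After 1 (swap(2, 4)): [5, 1, 0, 2, 6, 3, 4]
After 2 (swap(1, 3)): [5, 2, 0, 1, 6, 3, 4]
After 3 (swap(5, 4)): [5, 2, 0, 1, 3, 6, 4]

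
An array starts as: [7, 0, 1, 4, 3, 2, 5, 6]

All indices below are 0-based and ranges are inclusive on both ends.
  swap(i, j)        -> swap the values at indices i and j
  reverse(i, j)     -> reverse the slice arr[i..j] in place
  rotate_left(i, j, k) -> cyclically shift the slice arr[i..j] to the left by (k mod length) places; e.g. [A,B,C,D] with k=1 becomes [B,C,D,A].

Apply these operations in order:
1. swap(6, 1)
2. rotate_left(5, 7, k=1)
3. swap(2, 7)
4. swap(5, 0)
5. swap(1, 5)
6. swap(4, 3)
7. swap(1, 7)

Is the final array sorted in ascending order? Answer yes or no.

After 1 (swap(6, 1)): [7, 5, 1, 4, 3, 2, 0, 6]
After 2 (rotate_left(5, 7, k=1)): [7, 5, 1, 4, 3, 0, 6, 2]
After 3 (swap(2, 7)): [7, 5, 2, 4, 3, 0, 6, 1]
After 4 (swap(5, 0)): [0, 5, 2, 4, 3, 7, 6, 1]
After 5 (swap(1, 5)): [0, 7, 2, 4, 3, 5, 6, 1]
After 6 (swap(4, 3)): [0, 7, 2, 3, 4, 5, 6, 1]
After 7 (swap(1, 7)): [0, 1, 2, 3, 4, 5, 6, 7]

Answer: yes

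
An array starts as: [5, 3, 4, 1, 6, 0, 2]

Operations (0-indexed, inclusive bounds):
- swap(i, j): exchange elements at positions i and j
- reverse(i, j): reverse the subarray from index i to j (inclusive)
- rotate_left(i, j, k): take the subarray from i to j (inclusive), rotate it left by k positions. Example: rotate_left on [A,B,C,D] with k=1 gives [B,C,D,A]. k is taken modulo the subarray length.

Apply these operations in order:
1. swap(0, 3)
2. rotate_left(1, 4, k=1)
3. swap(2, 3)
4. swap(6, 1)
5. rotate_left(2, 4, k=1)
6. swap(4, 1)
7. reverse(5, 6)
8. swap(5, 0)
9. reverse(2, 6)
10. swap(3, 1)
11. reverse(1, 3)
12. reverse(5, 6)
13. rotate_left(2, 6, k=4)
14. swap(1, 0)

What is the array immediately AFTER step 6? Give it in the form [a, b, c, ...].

After 1 (swap(0, 3)): [1, 3, 4, 5, 6, 0, 2]
After 2 (rotate_left(1, 4, k=1)): [1, 4, 5, 6, 3, 0, 2]
After 3 (swap(2, 3)): [1, 4, 6, 5, 3, 0, 2]
After 4 (swap(6, 1)): [1, 2, 6, 5, 3, 0, 4]
After 5 (rotate_left(2, 4, k=1)): [1, 2, 5, 3, 6, 0, 4]
After 6 (swap(4, 1)): [1, 6, 5, 3, 2, 0, 4]

Answer: [1, 6, 5, 3, 2, 0, 4]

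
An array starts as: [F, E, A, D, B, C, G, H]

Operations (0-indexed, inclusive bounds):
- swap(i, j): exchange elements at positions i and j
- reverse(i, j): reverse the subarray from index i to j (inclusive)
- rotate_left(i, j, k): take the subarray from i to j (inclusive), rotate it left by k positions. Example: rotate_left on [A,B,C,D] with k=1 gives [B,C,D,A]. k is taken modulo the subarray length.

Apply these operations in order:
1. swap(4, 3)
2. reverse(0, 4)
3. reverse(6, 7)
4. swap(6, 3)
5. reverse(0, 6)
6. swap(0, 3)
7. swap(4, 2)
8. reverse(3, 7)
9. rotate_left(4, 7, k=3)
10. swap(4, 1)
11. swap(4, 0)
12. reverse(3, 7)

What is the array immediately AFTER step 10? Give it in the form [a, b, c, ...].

After 1 (swap(4, 3)): [F, E, A, B, D, C, G, H]
After 2 (reverse(0, 4)): [D, B, A, E, F, C, G, H]
After 3 (reverse(6, 7)): [D, B, A, E, F, C, H, G]
After 4 (swap(6, 3)): [D, B, A, H, F, C, E, G]
After 5 (reverse(0, 6)): [E, C, F, H, A, B, D, G]
After 6 (swap(0, 3)): [H, C, F, E, A, B, D, G]
After 7 (swap(4, 2)): [H, C, A, E, F, B, D, G]
After 8 (reverse(3, 7)): [H, C, A, G, D, B, F, E]
After 9 (rotate_left(4, 7, k=3)): [H, C, A, G, E, D, B, F]
After 10 (swap(4, 1)): [H, E, A, G, C, D, B, F]

Answer: [H, E, A, G, C, D, B, F]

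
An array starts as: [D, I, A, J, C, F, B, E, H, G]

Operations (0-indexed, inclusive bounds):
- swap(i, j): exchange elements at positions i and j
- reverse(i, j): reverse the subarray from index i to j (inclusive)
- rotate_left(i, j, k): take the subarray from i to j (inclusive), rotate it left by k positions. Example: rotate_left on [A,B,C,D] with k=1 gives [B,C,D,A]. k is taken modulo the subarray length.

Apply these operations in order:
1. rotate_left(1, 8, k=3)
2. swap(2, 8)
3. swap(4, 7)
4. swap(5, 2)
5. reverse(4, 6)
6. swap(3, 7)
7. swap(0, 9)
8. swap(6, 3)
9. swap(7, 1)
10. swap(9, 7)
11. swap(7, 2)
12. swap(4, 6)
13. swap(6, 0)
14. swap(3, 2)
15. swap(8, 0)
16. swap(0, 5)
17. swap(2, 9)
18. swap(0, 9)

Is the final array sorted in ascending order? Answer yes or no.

Answer: yes

Derivation:
After 1 (rotate_left(1, 8, k=3)): [D, C, F, B, E, H, I, A, J, G]
After 2 (swap(2, 8)): [D, C, J, B, E, H, I, A, F, G]
After 3 (swap(4, 7)): [D, C, J, B, A, H, I, E, F, G]
After 4 (swap(5, 2)): [D, C, H, B, A, J, I, E, F, G]
After 5 (reverse(4, 6)): [D, C, H, B, I, J, A, E, F, G]
After 6 (swap(3, 7)): [D, C, H, E, I, J, A, B, F, G]
After 7 (swap(0, 9)): [G, C, H, E, I, J, A, B, F, D]
After 8 (swap(6, 3)): [G, C, H, A, I, J, E, B, F, D]
After 9 (swap(7, 1)): [G, B, H, A, I, J, E, C, F, D]
After 10 (swap(9, 7)): [G, B, H, A, I, J, E, D, F, C]
After 11 (swap(7, 2)): [G, B, D, A, I, J, E, H, F, C]
After 12 (swap(4, 6)): [G, B, D, A, E, J, I, H, F, C]
After 13 (swap(6, 0)): [I, B, D, A, E, J, G, H, F, C]
After 14 (swap(3, 2)): [I, B, A, D, E, J, G, H, F, C]
After 15 (swap(8, 0)): [F, B, A, D, E, J, G, H, I, C]
After 16 (swap(0, 5)): [J, B, A, D, E, F, G, H, I, C]
After 17 (swap(2, 9)): [J, B, C, D, E, F, G, H, I, A]
After 18 (swap(0, 9)): [A, B, C, D, E, F, G, H, I, J]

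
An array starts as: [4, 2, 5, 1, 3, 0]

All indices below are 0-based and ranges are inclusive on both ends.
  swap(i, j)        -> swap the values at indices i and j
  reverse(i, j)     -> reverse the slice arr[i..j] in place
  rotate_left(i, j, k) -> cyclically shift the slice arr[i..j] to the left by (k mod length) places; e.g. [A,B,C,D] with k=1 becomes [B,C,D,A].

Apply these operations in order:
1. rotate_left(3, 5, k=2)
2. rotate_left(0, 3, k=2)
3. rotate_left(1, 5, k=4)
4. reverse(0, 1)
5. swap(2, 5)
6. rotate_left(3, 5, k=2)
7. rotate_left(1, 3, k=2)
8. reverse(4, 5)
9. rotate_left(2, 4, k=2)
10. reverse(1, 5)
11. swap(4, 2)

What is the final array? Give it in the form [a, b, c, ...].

Answer: [3, 4, 2, 5, 1, 0]

Derivation:
After 1 (rotate_left(3, 5, k=2)): [4, 2, 5, 0, 1, 3]
After 2 (rotate_left(0, 3, k=2)): [5, 0, 4, 2, 1, 3]
After 3 (rotate_left(1, 5, k=4)): [5, 3, 0, 4, 2, 1]
After 4 (reverse(0, 1)): [3, 5, 0, 4, 2, 1]
After 5 (swap(2, 5)): [3, 5, 1, 4, 2, 0]
After 6 (rotate_left(3, 5, k=2)): [3, 5, 1, 0, 4, 2]
After 7 (rotate_left(1, 3, k=2)): [3, 0, 5, 1, 4, 2]
After 8 (reverse(4, 5)): [3, 0, 5, 1, 2, 4]
After 9 (rotate_left(2, 4, k=2)): [3, 0, 2, 5, 1, 4]
After 10 (reverse(1, 5)): [3, 4, 1, 5, 2, 0]
After 11 (swap(4, 2)): [3, 4, 2, 5, 1, 0]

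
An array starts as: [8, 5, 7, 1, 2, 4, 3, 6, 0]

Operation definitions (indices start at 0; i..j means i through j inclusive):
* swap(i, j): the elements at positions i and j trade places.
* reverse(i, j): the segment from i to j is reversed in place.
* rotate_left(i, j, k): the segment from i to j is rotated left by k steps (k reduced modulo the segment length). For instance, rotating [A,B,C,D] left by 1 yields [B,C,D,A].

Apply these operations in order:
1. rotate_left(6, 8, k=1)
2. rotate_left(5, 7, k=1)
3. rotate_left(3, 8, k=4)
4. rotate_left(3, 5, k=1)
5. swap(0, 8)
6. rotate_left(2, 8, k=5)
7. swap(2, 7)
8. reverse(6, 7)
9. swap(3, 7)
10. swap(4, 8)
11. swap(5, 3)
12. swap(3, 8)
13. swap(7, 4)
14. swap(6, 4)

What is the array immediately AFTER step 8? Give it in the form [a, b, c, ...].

After 1 (rotate_left(6, 8, k=1)): [8, 5, 7, 1, 2, 4, 6, 0, 3]
After 2 (rotate_left(5, 7, k=1)): [8, 5, 7, 1, 2, 6, 0, 4, 3]
After 3 (rotate_left(3, 8, k=4)): [8, 5, 7, 4, 3, 1, 2, 6, 0]
After 4 (rotate_left(3, 5, k=1)): [8, 5, 7, 3, 1, 4, 2, 6, 0]
After 5 (swap(0, 8)): [0, 5, 7, 3, 1, 4, 2, 6, 8]
After 6 (rotate_left(2, 8, k=5)): [0, 5, 6, 8, 7, 3, 1, 4, 2]
After 7 (swap(2, 7)): [0, 5, 4, 8, 7, 3, 1, 6, 2]
After 8 (reverse(6, 7)): [0, 5, 4, 8, 7, 3, 6, 1, 2]

Answer: [0, 5, 4, 8, 7, 3, 6, 1, 2]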